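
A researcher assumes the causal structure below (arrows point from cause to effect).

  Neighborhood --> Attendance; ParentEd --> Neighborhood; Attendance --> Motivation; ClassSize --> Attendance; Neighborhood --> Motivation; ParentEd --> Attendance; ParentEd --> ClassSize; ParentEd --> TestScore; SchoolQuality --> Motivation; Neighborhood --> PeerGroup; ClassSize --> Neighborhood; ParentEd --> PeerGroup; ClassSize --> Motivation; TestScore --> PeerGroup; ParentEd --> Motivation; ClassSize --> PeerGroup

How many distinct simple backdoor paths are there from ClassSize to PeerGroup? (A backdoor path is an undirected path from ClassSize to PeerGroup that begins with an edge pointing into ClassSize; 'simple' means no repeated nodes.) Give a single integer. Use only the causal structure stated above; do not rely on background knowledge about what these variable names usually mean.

7

A backdoor path from ClassSize to PeerGroup is any simple undirected path whose first edge points into ClassSize (i.e. leaves ClassSize via a parent).
Parents of ClassSize: {ParentEd}.
Enumerating:
  P1: ClassSize <- ParentEd -> TestScore -> PeerGroup
  P2: ClassSize <- ParentEd -> Neighborhood -> PeerGroup
  P3: ClassSize <- ParentEd -> Attendance <- Neighborhood -> PeerGroup
  P4: ClassSize <- ParentEd -> Attendance -> Motivation <- Neighborhood -> PeerGroup
  P5: ClassSize <- ParentEd -> Motivation <- Neighborhood -> PeerGroup
  P6: ClassSize <- ParentEd -> Motivation <- Attendance <- Neighborhood -> PeerGroup
  P7: ClassSize <- ParentEd -> PeerGroup
That exhausts the simple backdoor paths. Count: 7.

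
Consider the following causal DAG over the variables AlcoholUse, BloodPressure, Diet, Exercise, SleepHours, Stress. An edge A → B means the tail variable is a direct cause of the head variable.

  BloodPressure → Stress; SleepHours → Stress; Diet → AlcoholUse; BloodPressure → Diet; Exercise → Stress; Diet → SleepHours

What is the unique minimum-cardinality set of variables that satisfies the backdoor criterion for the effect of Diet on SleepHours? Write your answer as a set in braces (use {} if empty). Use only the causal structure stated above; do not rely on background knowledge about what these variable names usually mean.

{}

Variables eligible for adjustment (non-descendants of Diet, excluding Diet and SleepHours): {BloodPressure, Exercise}.
Backdoor paths from Diet to SleepHours:
  P1: Diet <- BloodPressure -> Stress <- SleepHours
Each backdoor path contains an unconditioned collider, so every path is already blocked with the empty conditioning set:
  P1: blocked at collider Stress (neither it nor any descendant is in the conditioning set).
The empty set is therefore the unique smallest valid set.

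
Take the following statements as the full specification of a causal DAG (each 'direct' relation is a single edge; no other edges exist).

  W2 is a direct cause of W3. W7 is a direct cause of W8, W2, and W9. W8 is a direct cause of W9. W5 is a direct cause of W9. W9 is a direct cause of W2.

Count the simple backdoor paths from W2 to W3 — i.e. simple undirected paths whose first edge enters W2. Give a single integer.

0

A backdoor path from W2 to W3 is any simple undirected path whose first edge points into W2 (i.e. leaves W2 via a parent).
Parents of W2: {W7, W9}.
No simple path from any parent of W2 reaches W3 without revisiting W2, so there are no backdoor paths.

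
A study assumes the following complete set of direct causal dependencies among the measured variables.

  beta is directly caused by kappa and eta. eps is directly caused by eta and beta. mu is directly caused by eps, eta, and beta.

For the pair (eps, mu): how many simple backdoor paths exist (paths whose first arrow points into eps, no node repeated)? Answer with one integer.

4

A backdoor path from eps to mu is any simple undirected path whose first edge points into eps (i.e. leaves eps via a parent).
Parents of eps: {beta, eta}.
Enumerating:
  P1: eps <- eta -> beta -> mu
  P2: eps <- eta -> mu
  P3: eps <- beta <- eta -> mu
  P4: eps <- beta -> mu
That exhausts the simple backdoor paths. Count: 4.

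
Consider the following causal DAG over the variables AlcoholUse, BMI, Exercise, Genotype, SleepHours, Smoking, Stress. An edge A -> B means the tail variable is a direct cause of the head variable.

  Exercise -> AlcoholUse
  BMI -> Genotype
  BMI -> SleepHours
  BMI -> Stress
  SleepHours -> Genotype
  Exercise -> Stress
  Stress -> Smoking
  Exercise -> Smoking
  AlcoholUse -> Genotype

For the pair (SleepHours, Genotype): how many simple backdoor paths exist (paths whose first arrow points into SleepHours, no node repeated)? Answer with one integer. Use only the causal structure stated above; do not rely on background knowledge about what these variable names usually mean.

3

A backdoor path from SleepHours to Genotype is any simple undirected path whose first edge points into SleepHours (i.e. leaves SleepHours via a parent).
Parents of SleepHours: {BMI}.
Enumerating:
  P1: SleepHours <- BMI -> Stress <- Exercise -> AlcoholUse -> Genotype
  P2: SleepHours <- BMI -> Stress -> Smoking <- Exercise -> AlcoholUse -> Genotype
  P3: SleepHours <- BMI -> Genotype
That exhausts the simple backdoor paths. Count: 3.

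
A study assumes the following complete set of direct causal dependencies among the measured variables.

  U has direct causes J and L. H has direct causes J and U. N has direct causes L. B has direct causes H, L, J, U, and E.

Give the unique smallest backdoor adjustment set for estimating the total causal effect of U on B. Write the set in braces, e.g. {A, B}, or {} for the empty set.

{J, L}

Variables eligible for adjustment (non-descendants of U, excluding U and B): {E, J, L, N}.
Backdoor paths from U to B:
  P1: U <- L -> B
  P2: U <- J -> H -> B
  P3: U <- J -> B
The empty set is not sufficient: P1 (U <- L -> B) has no collider blocking it and no conditioned non-collider, so it is open.
Try {J, L}:
  P1: blocked at fork node L ∈ conditioning set.
  P2: blocked at fork node J ∈ conditioning set.
  P3: blocked at fork node J ∈ conditioning set.
{J, L} contains no descendant of U and blocks every backdoor path.
Every element of {J, L} is needed (dropping J leaves P2 open; dropping L leaves P1 open), so no proper subset is valid.
Among all size-2 subsets of the eligible variables, only {J, L} blocks every backdoor path, so it is the unique smallest valid adjustment set.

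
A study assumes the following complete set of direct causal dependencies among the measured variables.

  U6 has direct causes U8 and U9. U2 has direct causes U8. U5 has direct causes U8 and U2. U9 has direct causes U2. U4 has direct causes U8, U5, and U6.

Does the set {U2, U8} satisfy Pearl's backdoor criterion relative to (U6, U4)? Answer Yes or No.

Backdoor paths from U6 to U4 (paths whose first edge points into U6):
  P1: U6 <- U8 -> U2 -> U5 -> U4
  P2: U6 <- U8 -> U5 -> U4
  P3: U6 <- U8 -> U4
  P4: U6 <- U9 <- U2 <- U8 -> U5 -> U4
  P5: U6 <- U9 <- U2 <- U8 -> U4
  P6: U6 <- U9 <- U2 -> U5 <- U8 -> U4
  P7: U6 <- U9 <- U2 -> U5 -> U4
Condition 1 (no descendant of U6 in the set): holds — descendants of U6 are {U4}; none are in {U2, U8}.
Condition 2 (every backdoor path blocked by {U2, U8}):
  P1: blocked at fork node U8 ∈ conditioning set.
  P2: blocked at fork node U8 ∈ conditioning set.
  P3: blocked at fork node U8 ∈ conditioning set.
  P4: blocked at chain node U2 ∈ conditioning set.
  P5: blocked at chain node U2 ∈ conditioning set.
  P6: blocked at fork node U2 ∈ conditioning set.
  P7: blocked at fork node U2 ∈ conditioning set.
{U2, U8} satisfies the backdoor criterion.

Yes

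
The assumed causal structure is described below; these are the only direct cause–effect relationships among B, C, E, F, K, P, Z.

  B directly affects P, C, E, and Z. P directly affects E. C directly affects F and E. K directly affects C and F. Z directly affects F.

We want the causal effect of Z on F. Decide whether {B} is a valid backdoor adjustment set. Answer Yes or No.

Backdoor paths from Z to F (paths whose first edge points into Z):
  P1: Z <- B -> P -> E <- C <- K -> F
  P2: Z <- B -> P -> E <- C -> F
  P3: Z <- B -> C <- K -> F
  P4: Z <- B -> C -> F
  P5: Z <- B -> E <- C <- K -> F
  P6: Z <- B -> E <- C -> F
Condition 1 (no descendant of Z in the set): holds — descendants of Z are {F}; none are in {B}.
Condition 2 (every backdoor path blocked by {B}):
  P1: blocked at fork node B ∈ conditioning set.
  P2: blocked at fork node B ∈ conditioning set.
  P3: blocked at fork node B ∈ conditioning set.
  P4: blocked at fork node B ∈ conditioning set.
  P5: blocked at fork node B ∈ conditioning set.
  P6: blocked at fork node B ∈ conditioning set.
{B} satisfies the backdoor criterion.

Yes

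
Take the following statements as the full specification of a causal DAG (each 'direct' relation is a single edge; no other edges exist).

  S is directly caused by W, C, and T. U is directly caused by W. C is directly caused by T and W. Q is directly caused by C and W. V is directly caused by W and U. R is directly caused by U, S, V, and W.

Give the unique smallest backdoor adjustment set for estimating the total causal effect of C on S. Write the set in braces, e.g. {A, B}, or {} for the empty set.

{T, W}

Variables eligible for adjustment (non-descendants of C, excluding C and S): {T, U, V, W}.
Backdoor paths from C to S:
  P1: C <- W -> U -> V -> R <- S
  P2: C <- W -> U -> R <- S
  P3: C <- W -> V <- U -> R <- S
  P4: C <- W -> V -> R <- S
  P5: C <- W -> S
  P6: C <- W -> R <- S
  P7: C <- T -> S
The empty set is not sufficient: P5 (C <- W -> S) has no collider blocking it and no conditioned non-collider, so it is open.
Try {T, W}:
  P1: blocked at fork node W ∈ conditioning set.
  P2: blocked at fork node W ∈ conditioning set.
  P3: blocked at fork node W ∈ conditioning set.
  P4: blocked at fork node W ∈ conditioning set.
  P5: blocked at fork node W ∈ conditioning set.
  P6: blocked at fork node W ∈ conditioning set.
  P7: blocked at fork node T ∈ conditioning set.
{T, W} contains no descendant of C and blocks every backdoor path.
Every element of {T, W} is needed (dropping T leaves P7 open; dropping W leaves P5 open), so no proper subset is valid.
Among all size-2 subsets of the eligible variables, only {T, W} blocks every backdoor path, so it is the unique smallest valid adjustment set.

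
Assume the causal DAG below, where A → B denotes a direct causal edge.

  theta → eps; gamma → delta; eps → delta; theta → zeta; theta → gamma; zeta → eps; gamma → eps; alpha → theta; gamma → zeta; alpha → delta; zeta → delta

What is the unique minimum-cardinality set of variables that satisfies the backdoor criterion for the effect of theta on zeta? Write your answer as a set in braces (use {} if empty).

Variables eligible for adjustment (non-descendants of theta, excluding theta and zeta): {alpha}.
Backdoor paths from theta to zeta:
  P1: theta <- alpha -> delta <- gamma -> zeta
  P2: theta <- alpha -> delta <- gamma -> eps <- zeta
  P3: theta <- alpha -> delta <- zeta
  P4: theta <- alpha -> delta <- eps <- gamma -> zeta
  P5: theta <- alpha -> delta <- eps <- zeta
Each backdoor path contains an unconditioned collider, so every path is already blocked with the empty conditioning set:
  P1: blocked at collider delta (neither it nor any descendant is in the conditioning set).
  P2: blocked at collider delta (neither it nor any descendant is in the conditioning set).
  P3: blocked at collider delta (neither it nor any descendant is in the conditioning set).
  P4: blocked at collider delta (neither it nor any descendant is in the conditioning set).
  P5: blocked at collider delta (neither it nor any descendant is in the conditioning set).
The empty set is therefore the unique smallest valid set.

{}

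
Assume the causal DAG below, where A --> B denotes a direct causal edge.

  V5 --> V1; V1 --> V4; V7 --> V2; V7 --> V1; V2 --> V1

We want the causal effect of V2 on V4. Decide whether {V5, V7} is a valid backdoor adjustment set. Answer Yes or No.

Yes

Backdoor paths from V2 to V4 (paths whose first edge points into V2):
  P1: V2 <- V7 -> V1 -> V4
Condition 1 (no descendant of V2 in the set): holds — descendants of V2 are {V1, V4}; none are in {V5, V7}.
Condition 2 (every backdoor path blocked by {V5, V7}):
  P1: blocked at fork node V7 ∈ conditioning set.
{V5, V7} satisfies the backdoor criterion.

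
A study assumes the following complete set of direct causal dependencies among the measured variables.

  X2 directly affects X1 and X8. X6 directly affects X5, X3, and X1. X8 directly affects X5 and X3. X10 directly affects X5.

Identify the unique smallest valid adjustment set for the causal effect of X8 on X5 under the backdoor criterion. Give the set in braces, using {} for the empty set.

{}

Variables eligible for adjustment (non-descendants of X8, excluding X8 and X5): {X1, X10, X2, X6}.
Backdoor paths from X8 to X5:
  P1: X8 <- X2 -> X1 <- X6 -> X5
Each backdoor path contains an unconditioned collider, so every path is already blocked with the empty conditioning set:
  P1: blocked at collider X1 (neither it nor any descendant is in the conditioning set).
The empty set is therefore the unique smallest valid set.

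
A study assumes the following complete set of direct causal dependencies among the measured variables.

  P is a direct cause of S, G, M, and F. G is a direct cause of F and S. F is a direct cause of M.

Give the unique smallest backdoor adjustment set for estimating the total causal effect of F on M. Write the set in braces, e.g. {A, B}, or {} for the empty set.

Variables eligible for adjustment (non-descendants of F, excluding F and M): {G, P, S}.
Backdoor paths from F to M:
  P1: F <- P -> M
  P2: F <- G <- P -> M
  P3: F <- G -> S <- P -> M
The empty set is not sufficient: P1 (F <- P -> M) has no collider blocking it and no conditioned non-collider, so it is open.
Try {P}:
  P1: blocked at fork node P ∈ conditioning set.
  P2: blocked at fork node P ∈ conditioning set.
  P3: blocked at collider S (neither it nor any descendant is in the conditioning set).
{P} contains no descendant of F and blocks every backdoor path.
No other singleton works — e.g. {G} leaves P1 open — so {P} is the unique smallest valid adjustment set.

{P}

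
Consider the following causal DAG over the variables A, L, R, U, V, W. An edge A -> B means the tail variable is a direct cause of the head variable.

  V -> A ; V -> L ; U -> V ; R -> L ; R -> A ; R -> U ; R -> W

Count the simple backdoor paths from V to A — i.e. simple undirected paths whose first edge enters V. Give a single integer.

1

A backdoor path from V to A is any simple undirected path whose first edge points into V (i.e. leaves V via a parent).
Parents of V: {U}.
Enumerating:
  P1: V <- U <- R -> A
That exhausts the simple backdoor paths. Count: 1.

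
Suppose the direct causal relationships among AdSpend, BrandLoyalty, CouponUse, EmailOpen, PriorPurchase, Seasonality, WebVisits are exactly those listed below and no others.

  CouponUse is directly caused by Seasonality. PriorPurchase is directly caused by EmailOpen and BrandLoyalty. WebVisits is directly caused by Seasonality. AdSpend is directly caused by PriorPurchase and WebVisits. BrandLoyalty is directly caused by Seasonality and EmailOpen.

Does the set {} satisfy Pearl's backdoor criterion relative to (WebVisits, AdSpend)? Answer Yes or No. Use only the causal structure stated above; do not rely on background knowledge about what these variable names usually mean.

No

Backdoor paths from WebVisits to AdSpend (paths whose first edge points into WebVisits):
  P1: WebVisits <- Seasonality -> BrandLoyalty <- EmailOpen -> PriorPurchase -> AdSpend
  P2: WebVisits <- Seasonality -> BrandLoyalty -> PriorPurchase -> AdSpend
Condition 1 (no descendant of WebVisits in the set): holds — descendants of WebVisits are {AdSpend}; none are in {}.
Condition 2 (every backdoor path blocked by {}):
  P1: blocked at collider BrandLoyalty (neither it nor any descendant is in the conditioning set).
  P2: open — no interior node is in the conditioning set.
{} does not satisfy the backdoor criterion.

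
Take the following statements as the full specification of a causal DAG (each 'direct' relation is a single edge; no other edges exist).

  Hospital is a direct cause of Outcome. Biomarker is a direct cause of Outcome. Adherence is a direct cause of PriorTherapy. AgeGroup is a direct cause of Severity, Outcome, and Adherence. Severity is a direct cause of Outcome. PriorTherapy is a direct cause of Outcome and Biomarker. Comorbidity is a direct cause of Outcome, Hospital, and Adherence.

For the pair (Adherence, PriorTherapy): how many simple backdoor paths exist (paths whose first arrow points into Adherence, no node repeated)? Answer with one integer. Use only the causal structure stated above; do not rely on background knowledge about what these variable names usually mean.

A backdoor path from Adherence to PriorTherapy is any simple undirected path whose first edge points into Adherence (i.e. leaves Adherence via a parent).
Parents of Adherence: {AgeGroup, Comorbidity}.
Enumerating:
  P1: Adherence <- AgeGroup -> Severity -> Outcome <- PriorTherapy
  P2: Adherence <- AgeGroup -> Severity -> Outcome <- Biomarker <- PriorTherapy
  P3: Adherence <- AgeGroup -> Outcome <- PriorTherapy
  P4: Adherence <- AgeGroup -> Outcome <- Biomarker <- PriorTherapy
  P5: Adherence <- Comorbidity -> Hospital -> Outcome <- PriorTherapy
  P6: Adherence <- Comorbidity -> Hospital -> Outcome <- Biomarker <- PriorTherapy
  P7: Adherence <- Comorbidity -> Outcome <- PriorTherapy
  P8: Adherence <- Comorbidity -> Outcome <- Biomarker <- PriorTherapy
That exhausts the simple backdoor paths. Count: 8.

8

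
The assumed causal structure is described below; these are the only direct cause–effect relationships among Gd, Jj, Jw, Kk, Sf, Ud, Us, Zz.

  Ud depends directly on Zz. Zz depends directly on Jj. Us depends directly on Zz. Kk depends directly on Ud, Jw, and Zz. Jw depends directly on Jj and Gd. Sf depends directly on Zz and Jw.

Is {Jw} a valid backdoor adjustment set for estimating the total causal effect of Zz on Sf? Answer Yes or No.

Yes

Backdoor paths from Zz to Sf (paths whose first edge points into Zz):
  P1: Zz <- Jj -> Jw -> Sf
Condition 1 (no descendant of Zz in the set): holds — descendants of Zz are {Kk, Sf, Ud, Us}; none are in {Jw}.
Condition 2 (every backdoor path blocked by {Jw}):
  P1: blocked at chain node Jw ∈ conditioning set.
{Jw} satisfies the backdoor criterion.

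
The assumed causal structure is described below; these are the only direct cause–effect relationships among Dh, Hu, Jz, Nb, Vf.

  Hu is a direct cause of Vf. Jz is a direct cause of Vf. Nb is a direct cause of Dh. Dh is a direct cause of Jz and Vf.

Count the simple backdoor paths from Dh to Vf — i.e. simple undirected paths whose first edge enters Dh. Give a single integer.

A backdoor path from Dh to Vf is any simple undirected path whose first edge points into Dh (i.e. leaves Dh via a parent).
Parents of Dh: {Nb}.
No simple path from any parent of Dh reaches Vf without revisiting Dh, so there are no backdoor paths.

0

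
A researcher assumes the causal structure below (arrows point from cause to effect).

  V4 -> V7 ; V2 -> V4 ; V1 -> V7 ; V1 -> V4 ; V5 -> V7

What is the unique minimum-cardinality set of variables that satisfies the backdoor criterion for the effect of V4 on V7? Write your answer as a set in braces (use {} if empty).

{V1}

Variables eligible for adjustment (non-descendants of V4, excluding V4 and V7): {V1, V2, V5}.
Backdoor paths from V4 to V7:
  P1: V4 <- V1 -> V7
The empty set is not sufficient: P1 (V4 <- V1 -> V7) has no collider blocking it and no conditioned non-collider, so it is open.
Try {V1}:
  P1: blocked at fork node V1 ∈ conditioning set.
{V1} contains no descendant of V4 and blocks every backdoor path.
No other singleton works — e.g. {V2} leaves P1 open — so {V1} is the unique smallest valid adjustment set.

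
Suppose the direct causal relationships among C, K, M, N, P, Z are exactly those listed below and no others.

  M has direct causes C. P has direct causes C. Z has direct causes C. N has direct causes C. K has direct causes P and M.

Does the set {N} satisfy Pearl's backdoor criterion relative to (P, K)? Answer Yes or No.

No

Backdoor paths from P to K (paths whose first edge points into P):
  P1: P <- C -> M -> K
Condition 1 (no descendant of P in the set): holds — descendants of P are {K}; none are in {N}.
Condition 2 (every backdoor path blocked by {N}):
  P1: open — no interior node is in the conditioning set.
{N} does not satisfy the backdoor criterion.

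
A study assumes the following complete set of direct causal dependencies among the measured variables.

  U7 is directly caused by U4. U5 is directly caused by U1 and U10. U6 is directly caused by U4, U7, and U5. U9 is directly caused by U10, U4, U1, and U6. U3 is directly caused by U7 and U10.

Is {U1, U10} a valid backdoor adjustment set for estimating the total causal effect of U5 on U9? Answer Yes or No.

Yes

Backdoor paths from U5 to U9 (paths whose first edge points into U5):
  P1: U5 <- U10 -> U9
  P2: U5 <- U10 -> U3 <- U7 <- U4 -> U6 -> U9
  P3: U5 <- U10 -> U3 <- U7 <- U4 -> U9
  P4: U5 <- U10 -> U3 <- U7 -> U6 <- U4 -> U9
  P5: U5 <- U10 -> U3 <- U7 -> U6 -> U9
  P6: U5 <- U1 -> U9
Condition 1 (no descendant of U5 in the set): holds — descendants of U5 are {U6, U9}; none are in {U1, U10}.
Condition 2 (every backdoor path blocked by {U1, U10}):
  P1: blocked at fork node U10 ∈ conditioning set.
  P2: blocked at fork node U10 ∈ conditioning set.
  P3: blocked at fork node U10 ∈ conditioning set.
  P4: blocked at fork node U10 ∈ conditioning set.
  P5: blocked at fork node U10 ∈ conditioning set.
  P6: blocked at fork node U1 ∈ conditioning set.
{U1, U10} satisfies the backdoor criterion.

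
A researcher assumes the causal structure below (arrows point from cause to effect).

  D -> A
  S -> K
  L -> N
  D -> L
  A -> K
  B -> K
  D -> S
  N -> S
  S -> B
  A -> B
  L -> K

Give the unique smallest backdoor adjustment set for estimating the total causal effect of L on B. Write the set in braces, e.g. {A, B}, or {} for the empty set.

Variables eligible for adjustment (non-descendants of L, excluding L and B): {A, D}.
Backdoor paths from L to B:
  P1: L <- D -> A -> B
  P2: L <- D -> A -> K <- S -> B
  P3: L <- D -> A -> K <- B
  P4: L <- D -> S -> B
  P5: L <- D -> S -> K <- A -> B
  P6: L <- D -> S -> K <- B
The empty set is not sufficient: P1 (L <- D -> A -> B) has no collider blocking it and no conditioned non-collider, so it is open.
Try {D}:
  P1: blocked at fork node D ∈ conditioning set.
  P2: blocked at fork node D ∈ conditioning set.
  P3: blocked at fork node D ∈ conditioning set.
  P4: blocked at fork node D ∈ conditioning set.
  P5: blocked at fork node D ∈ conditioning set.
  P6: blocked at fork node D ∈ conditioning set.
{D} contains no descendant of L and blocks every backdoor path.
No other singleton works — e.g. {A} leaves P4 open — so {D} is the unique smallest valid adjustment set.

{D}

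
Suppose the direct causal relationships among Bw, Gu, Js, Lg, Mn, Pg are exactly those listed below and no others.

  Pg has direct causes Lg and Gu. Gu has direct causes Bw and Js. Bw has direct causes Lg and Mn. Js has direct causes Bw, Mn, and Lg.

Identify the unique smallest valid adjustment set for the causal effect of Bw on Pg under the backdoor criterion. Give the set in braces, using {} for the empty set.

Variables eligible for adjustment (non-descendants of Bw, excluding Bw and Pg): {Lg, Mn}.
Backdoor paths from Bw to Pg:
  P1: Bw <- Mn -> Js <- Lg -> Pg
  P2: Bw <- Mn -> Js -> Gu -> Pg
  P3: Bw <- Lg -> Js -> Gu -> Pg
  P4: Bw <- Lg -> Pg
The empty set is not sufficient: P2 (Bw <- Mn -> Js -> Gu -> Pg) has no collider blocking it and no conditioned non-collider, so it is open.
Try {Lg, Mn}:
  P1: blocked at fork node Mn ∈ conditioning set.
  P2: blocked at fork node Mn ∈ conditioning set.
  P3: blocked at fork node Lg ∈ conditioning set.
  P4: blocked at fork node Lg ∈ conditioning set.
{Lg, Mn} contains no descendant of Bw and blocks every backdoor path.
Every element of {Lg, Mn} is needed (dropping Lg leaves P3 open; dropping Mn leaves P2 open), so no proper subset is valid.
Among all size-2 subsets of the eligible variables, only {Lg, Mn} blocks every backdoor path, so it is the unique smallest valid adjustment set.

{Lg, Mn}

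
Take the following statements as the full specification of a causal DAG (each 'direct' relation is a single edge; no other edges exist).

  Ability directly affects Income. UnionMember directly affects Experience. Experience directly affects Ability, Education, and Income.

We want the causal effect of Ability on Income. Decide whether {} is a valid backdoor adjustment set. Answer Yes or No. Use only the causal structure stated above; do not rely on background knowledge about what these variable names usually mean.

No

Backdoor paths from Ability to Income (paths whose first edge points into Ability):
  P1: Ability <- Experience -> Income
Condition 1 (no descendant of Ability in the set): holds — descendants of Ability are {Income}; none are in {}.
Condition 2 (every backdoor path blocked by {}):
  P1: open — no interior node is in the conditioning set.
{} does not satisfy the backdoor criterion.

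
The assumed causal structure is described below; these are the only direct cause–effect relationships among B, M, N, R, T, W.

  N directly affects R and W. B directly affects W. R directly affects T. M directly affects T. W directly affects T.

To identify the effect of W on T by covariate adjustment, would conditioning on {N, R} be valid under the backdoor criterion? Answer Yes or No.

Yes

Backdoor paths from W to T (paths whose first edge points into W):
  P1: W <- N -> R -> T
Condition 1 (no descendant of W in the set): holds — descendants of W are {T}; none are in {N, R}.
Condition 2 (every backdoor path blocked by {N, R}):
  P1: blocked at fork node N ∈ conditioning set.
{N, R} satisfies the backdoor criterion.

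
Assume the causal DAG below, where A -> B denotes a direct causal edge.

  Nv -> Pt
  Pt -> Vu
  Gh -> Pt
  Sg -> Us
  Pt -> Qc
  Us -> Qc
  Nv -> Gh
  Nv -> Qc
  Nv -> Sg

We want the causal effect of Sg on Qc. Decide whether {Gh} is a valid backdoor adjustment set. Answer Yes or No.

Backdoor paths from Sg to Qc (paths whose first edge points into Sg):
  P1: Sg <- Nv -> Gh -> Pt -> Qc
  P2: Sg <- Nv -> Pt -> Qc
  P3: Sg <- Nv -> Qc
Condition 1 (no descendant of Sg in the set): holds — descendants of Sg are {Qc, Us}; none are in {Gh}.
Condition 2 (every backdoor path blocked by {Gh}):
  P1: blocked at chain node Gh ∈ conditioning set.
  P2: open — no interior node is in the conditioning set.
  P3: open — no interior node is in the conditioning set.
{Gh} does not satisfy the backdoor criterion.

No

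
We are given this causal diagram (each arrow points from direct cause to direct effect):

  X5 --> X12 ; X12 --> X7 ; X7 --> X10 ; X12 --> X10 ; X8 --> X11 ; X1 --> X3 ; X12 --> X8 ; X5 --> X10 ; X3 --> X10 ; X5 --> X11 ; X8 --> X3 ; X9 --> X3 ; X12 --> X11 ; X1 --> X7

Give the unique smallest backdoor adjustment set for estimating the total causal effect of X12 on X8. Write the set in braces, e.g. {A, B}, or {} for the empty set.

Variables eligible for adjustment (non-descendants of X12, excluding X12 and X8): {X1, X5, X9}.
Backdoor paths from X12 to X8:
  P1: X12 <- X5 -> X10 <- X7 <- X1 -> X3 <- X8
  P2: X12 <- X5 -> X10 <- X3 <- X8
  P3: X12 <- X5 -> X11 <- X8
Each backdoor path contains an unconditioned collider, so every path is already blocked with the empty conditioning set:
  P1: blocked at collider X10 (neither it nor any descendant is in the conditioning set).
  P2: blocked at collider X10 (neither it nor any descendant is in the conditioning set).
  P3: blocked at collider X11 (neither it nor any descendant is in the conditioning set).
The empty set is therefore the unique smallest valid set.

{}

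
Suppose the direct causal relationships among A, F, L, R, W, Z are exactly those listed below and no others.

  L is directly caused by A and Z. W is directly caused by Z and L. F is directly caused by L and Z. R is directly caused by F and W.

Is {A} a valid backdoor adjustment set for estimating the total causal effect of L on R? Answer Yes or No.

Backdoor paths from L to R (paths whose first edge points into L):
  P1: L <- Z -> W -> R
  P2: L <- Z -> F -> R
Condition 1 (no descendant of L in the set): holds — descendants of L are {F, R, W}; none are in {A}.
Condition 2 (every backdoor path blocked by {A}):
  P1: open — no interior node is in the conditioning set.
  P2: open — no interior node is in the conditioning set.
{A} does not satisfy the backdoor criterion.

No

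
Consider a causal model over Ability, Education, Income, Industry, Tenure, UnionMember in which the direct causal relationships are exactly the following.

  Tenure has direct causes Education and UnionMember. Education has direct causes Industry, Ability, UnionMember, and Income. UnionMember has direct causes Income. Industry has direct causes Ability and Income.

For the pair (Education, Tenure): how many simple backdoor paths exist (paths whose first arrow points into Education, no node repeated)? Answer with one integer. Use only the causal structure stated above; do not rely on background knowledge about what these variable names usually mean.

A backdoor path from Education to Tenure is any simple undirected path whose first edge points into Education (i.e. leaves Education via a parent).
Parents of Education: {Ability, Income, Industry, UnionMember}.
Enumerating:
  P1: Education <- Income -> UnionMember -> Tenure
  P2: Education <- UnionMember -> Tenure
  P3: Education <- Ability -> Industry <- Income -> UnionMember -> Tenure
  P4: Education <- Industry <- Income -> UnionMember -> Tenure
That exhausts the simple backdoor paths. Count: 4.

4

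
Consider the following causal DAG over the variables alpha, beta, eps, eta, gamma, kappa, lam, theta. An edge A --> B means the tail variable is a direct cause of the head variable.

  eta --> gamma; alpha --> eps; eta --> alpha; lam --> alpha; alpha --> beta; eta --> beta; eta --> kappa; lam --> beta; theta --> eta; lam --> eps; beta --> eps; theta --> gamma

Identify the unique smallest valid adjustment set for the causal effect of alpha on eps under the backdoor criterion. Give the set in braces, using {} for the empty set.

{eta, lam}

Variables eligible for adjustment (non-descendants of alpha, excluding alpha and eps): {eta, gamma, kappa, lam, theta}.
Backdoor paths from alpha to eps:
  P1: alpha <- lam -> beta -> eps
  P2: alpha <- lam -> eps
  P3: alpha <- eta -> beta <- lam -> eps
  P4: alpha <- eta -> beta -> eps
The empty set is not sufficient: P1 (alpha <- lam -> beta -> eps) has no collider blocking it and no conditioned non-collider, so it is open.
Try {eta, lam}:
  P1: blocked at fork node lam ∈ conditioning set.
  P2: blocked at fork node lam ∈ conditioning set.
  P3: blocked at fork node eta ∈ conditioning set.
  P4: blocked at fork node eta ∈ conditioning set.
{eta, lam} contains no descendant of alpha and blocks every backdoor path.
Every element of {eta, lam} is needed (dropping eta leaves P4 open; dropping lam leaves P1 open), so no proper subset is valid.
Among all size-2 subsets of the eligible variables, only {eta, lam} blocks every backdoor path, so it is the unique smallest valid adjustment set.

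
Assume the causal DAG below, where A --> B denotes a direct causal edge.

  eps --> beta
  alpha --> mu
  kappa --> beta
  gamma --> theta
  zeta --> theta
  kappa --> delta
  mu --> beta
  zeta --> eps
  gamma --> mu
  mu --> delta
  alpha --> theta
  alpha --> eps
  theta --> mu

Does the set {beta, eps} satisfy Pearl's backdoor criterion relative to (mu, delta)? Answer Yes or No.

No

Backdoor paths from mu to delta (paths whose first edge points into mu):
  P1: mu <- alpha -> eps -> beta <- kappa -> delta
  P2: mu <- alpha -> theta <- zeta -> eps -> beta <- kappa -> delta
  P3: mu <- gamma -> theta <- zeta -> eps -> beta <- kappa -> delta
  P4: mu <- gamma -> theta <- alpha -> eps -> beta <- kappa -> delta
  P5: mu <- theta <- zeta -> eps -> beta <- kappa -> delta
  P6: mu <- theta <- alpha -> eps -> beta <- kappa -> delta
Condition 1 (no descendant of mu in the set): FAILS — beta is a descendant of mu.
Condition 2 (every backdoor path blocked by {beta, eps}):
  P1: blocked at chain node eps ∈ conditioning set.
  P2: blocked at chain node eps ∈ conditioning set.
  P3: blocked at chain node eps ∈ conditioning set.
  P4: blocked at chain node eps ∈ conditioning set.
  P5: blocked at chain node eps ∈ conditioning set.
  P6: blocked at chain node eps ∈ conditioning set.
{beta, eps} does not satisfy the backdoor criterion.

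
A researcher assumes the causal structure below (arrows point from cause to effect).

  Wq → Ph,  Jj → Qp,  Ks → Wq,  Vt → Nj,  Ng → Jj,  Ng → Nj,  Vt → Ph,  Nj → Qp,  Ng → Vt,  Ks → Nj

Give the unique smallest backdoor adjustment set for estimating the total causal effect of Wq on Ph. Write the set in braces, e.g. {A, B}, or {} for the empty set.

Variables eligible for adjustment (non-descendants of Wq, excluding Wq and Ph): {Jj, Ks, Ng, Nj, Qp, Vt}.
Backdoor paths from Wq to Ph:
  P1: Wq <- Ks -> Nj <- Ng -> Vt -> Ph
  P2: Wq <- Ks -> Nj <- Vt -> Ph
  P3: Wq <- Ks -> Nj -> Qp <- Jj <- Ng -> Vt -> Ph
Each backdoor path contains an unconditioned collider, so every path is already blocked with the empty conditioning set:
  P1: blocked at collider Nj (neither it nor any descendant is in the conditioning set).
  P2: blocked at collider Nj (neither it nor any descendant is in the conditioning set).
  P3: blocked at collider Qp (neither it nor any descendant is in the conditioning set).
The empty set is therefore the unique smallest valid set.

{}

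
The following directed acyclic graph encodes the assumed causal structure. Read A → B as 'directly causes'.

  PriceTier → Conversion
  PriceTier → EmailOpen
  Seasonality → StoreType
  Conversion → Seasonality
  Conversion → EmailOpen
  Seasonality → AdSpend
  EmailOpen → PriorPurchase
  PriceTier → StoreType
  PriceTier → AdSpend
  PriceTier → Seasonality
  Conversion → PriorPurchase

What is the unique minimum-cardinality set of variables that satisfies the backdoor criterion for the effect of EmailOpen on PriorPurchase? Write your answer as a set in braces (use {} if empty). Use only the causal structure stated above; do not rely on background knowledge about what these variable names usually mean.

Variables eligible for adjustment (non-descendants of EmailOpen, excluding EmailOpen and PriorPurchase): {AdSpend, Conversion, PriceTier, Seasonality, StoreType}.
Backdoor paths from EmailOpen to PriorPurchase:
  P1: EmailOpen <- PriceTier -> Conversion -> PriorPurchase
  P2: EmailOpen <- PriceTier -> Seasonality <- Conversion -> PriorPurchase
  P3: EmailOpen <- PriceTier -> StoreType <- Seasonality <- Conversion -> PriorPurchase
  P4: EmailOpen <- PriceTier -> AdSpend <- Seasonality <- Conversion -> PriorPurchase
  P5: EmailOpen <- Conversion -> PriorPurchase
The empty set is not sufficient: P1 (EmailOpen <- PriceTier -> Conversion -> PriorPurchase) has no collider blocking it and no conditioned non-collider, so it is open.
Try {Conversion}:
  P1: blocked at chain node Conversion ∈ conditioning set.
  P2: blocked at collider Seasonality (neither it nor any descendant is in the conditioning set).
  P3: blocked at collider StoreType (neither it nor any descendant is in the conditioning set).
  P4: blocked at collider AdSpend (neither it nor any descendant is in the conditioning set).
  P5: blocked at fork node Conversion ∈ conditioning set.
{Conversion} contains no descendant of EmailOpen and blocks every backdoor path.
No other singleton works — e.g. {PriceTier} leaves P5 open — so {Conversion} is the unique smallest valid adjustment set.

{Conversion}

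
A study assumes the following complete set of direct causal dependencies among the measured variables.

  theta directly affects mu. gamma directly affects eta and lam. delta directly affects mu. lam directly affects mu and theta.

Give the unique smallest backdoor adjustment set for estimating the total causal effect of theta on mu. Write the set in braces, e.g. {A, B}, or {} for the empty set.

Variables eligible for adjustment (non-descendants of theta, excluding theta and mu): {delta, eta, gamma, lam}.
Backdoor paths from theta to mu:
  P1: theta <- lam -> mu
The empty set is not sufficient: P1 (theta <- lam -> mu) has no collider blocking it and no conditioned non-collider, so it is open.
Try {lam}:
  P1: blocked at fork node lam ∈ conditioning set.
{lam} contains no descendant of theta and blocks every backdoor path.
No other singleton works — e.g. {gamma} leaves P1 open — so {lam} is the unique smallest valid adjustment set.

{lam}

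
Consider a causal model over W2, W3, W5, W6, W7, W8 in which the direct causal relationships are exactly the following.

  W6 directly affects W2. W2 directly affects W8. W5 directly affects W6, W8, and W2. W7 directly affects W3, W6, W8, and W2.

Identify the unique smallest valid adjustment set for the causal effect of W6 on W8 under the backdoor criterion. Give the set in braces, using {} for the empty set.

Variables eligible for adjustment (non-descendants of W6, excluding W6 and W8): {W3, W5, W7}.
Backdoor paths from W6 to W8:
  P1: W6 <- W5 -> W2 <- W7 -> W8
  P2: W6 <- W5 -> W2 -> W8
  P3: W6 <- W5 -> W8
  P4: W6 <- W7 -> W2 <- W5 -> W8
  P5: W6 <- W7 -> W2 -> W8
  P6: W6 <- W7 -> W8
The empty set is not sufficient: P2 (W6 <- W5 -> W2 -> W8) has no collider blocking it and no conditioned non-collider, so it is open.
Try {W5, W7}:
  P1: blocked at fork node W5 ∈ conditioning set.
  P2: blocked at fork node W5 ∈ conditioning set.
  P3: blocked at fork node W5 ∈ conditioning set.
  P4: blocked at fork node W7 ∈ conditioning set.
  P5: blocked at fork node W7 ∈ conditioning set.
  P6: blocked at fork node W7 ∈ conditioning set.
{W5, W7} contains no descendant of W6 and blocks every backdoor path.
Every element of {W5, W7} is needed (dropping W5 leaves P2 open; dropping W7 leaves P5 open), so no proper subset is valid.
Among all size-2 subsets of the eligible variables, only {W5, W7} blocks every backdoor path, so it is the unique smallest valid adjustment set.

{W5, W7}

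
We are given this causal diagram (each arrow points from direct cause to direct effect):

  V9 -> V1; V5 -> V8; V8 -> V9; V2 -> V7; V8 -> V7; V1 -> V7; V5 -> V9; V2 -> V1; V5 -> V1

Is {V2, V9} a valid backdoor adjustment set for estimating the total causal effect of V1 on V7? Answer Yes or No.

Backdoor paths from V1 to V7 (paths whose first edge points into V1):
  P1: V1 <- V2 -> V7
  P2: V1 <- V5 -> V8 -> V7
  P3: V1 <- V5 -> V9 <- V8 -> V7
  P4: V1 <- V9 <- V5 -> V8 -> V7
  P5: V1 <- V9 <- V8 -> V7
Condition 1 (no descendant of V1 in the set): holds — descendants of V1 are {V7}; none are in {V2, V9}.
Condition 2 (every backdoor path blocked by {V2, V9}):
  P1: blocked at fork node V2 ∈ conditioning set.
  P2: open — no interior node is in the conditioning set.
  P3: open — collider(s) V9 are conditioned on (or have a conditioned descendant) and no non-collider on the path is in the set.
  P4: blocked at chain node V9 ∈ conditioning set.
  P5: blocked at chain node V9 ∈ conditioning set.
{V2, V9} does not satisfy the backdoor criterion.

No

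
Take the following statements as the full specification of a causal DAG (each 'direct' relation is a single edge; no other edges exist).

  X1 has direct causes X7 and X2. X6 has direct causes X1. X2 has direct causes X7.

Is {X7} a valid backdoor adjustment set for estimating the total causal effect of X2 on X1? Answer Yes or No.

Backdoor paths from X2 to X1 (paths whose first edge points into X2):
  P1: X2 <- X7 -> X1
Condition 1 (no descendant of X2 in the set): holds — descendants of X2 are {X1, X6}; none are in {X7}.
Condition 2 (every backdoor path blocked by {X7}):
  P1: blocked at fork node X7 ∈ conditioning set.
{X7} satisfies the backdoor criterion.

Yes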